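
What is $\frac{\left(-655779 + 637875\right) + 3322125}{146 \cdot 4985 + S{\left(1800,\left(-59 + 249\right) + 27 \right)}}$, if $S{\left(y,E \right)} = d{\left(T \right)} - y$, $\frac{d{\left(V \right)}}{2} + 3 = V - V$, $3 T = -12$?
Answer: $\frac{3304221}{726004} \approx 4.5512$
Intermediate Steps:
$T = -4$ ($T = \frac{1}{3} \left(-12\right) = -4$)
$d{\left(V \right)} = -6$ ($d{\left(V \right)} = -6 + 2 \left(V - V\right) = -6 + 2 \cdot 0 = -6 + 0 = -6$)
$S{\left(y,E \right)} = -6 - y$
$\frac{\left(-655779 + 637875\right) + 3322125}{146 \cdot 4985 + S{\left(1800,\left(-59 + 249\right) + 27 \right)}} = \frac{\left(-655779 + 637875\right) + 3322125}{146 \cdot 4985 - 1806} = \frac{-17904 + 3322125}{727810 - 1806} = \frac{3304221}{727810 - 1806} = \frac{3304221}{726004}$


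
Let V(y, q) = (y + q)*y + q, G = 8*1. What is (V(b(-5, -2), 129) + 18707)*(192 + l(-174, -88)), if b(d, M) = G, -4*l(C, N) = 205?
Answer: 2805429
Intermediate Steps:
G = 8
l(C, N) = -205/4 (l(C, N) = -1/4*205 = -205/4)
b(d, M) = 8
V(y, q) = q + y*(q + y) (V(y, q) = (q + y)*y + q = y*(q + y) + q = q + y*(q + y))
(V(b(-5, -2), 129) + 18707)*(192 + l(-174, -88)) = ((129 + 8**2 + 129*8) + 18707)*(192 - 205/4) = ((129 + 64 + 1032) + 18707)*(563/4) = (1225 + 18707)*(563/4) = 19932*(563/4) = 2805429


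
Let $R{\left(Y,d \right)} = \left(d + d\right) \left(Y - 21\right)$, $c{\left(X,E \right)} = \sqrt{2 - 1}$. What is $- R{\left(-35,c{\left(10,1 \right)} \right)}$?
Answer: $112$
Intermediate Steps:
$c{\left(X,E \right)} = 1$ ($c{\left(X,E \right)} = \sqrt{1} = 1$)
$R{\left(Y,d \right)} = 2 d \left(-21 + Y\right)$
$- R{\left(-35,c{\left(10,1 \right)} \right)} = - 2 \cdot 1 \left(-21 - 35\right) = - 2 \cdot 1 \left(-56\right) = \left(-1\right) \left(-112\right) = 112$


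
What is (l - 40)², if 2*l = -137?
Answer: 47089/4 ≈ 11772.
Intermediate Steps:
l = -137/2 (l = (½)*(-137) = -137/2 ≈ -68.500)
(l - 40)² = (-137/2 - 40)² = (-217/2)² = 47089/4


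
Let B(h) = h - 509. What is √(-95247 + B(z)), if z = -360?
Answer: 2*I*√24029 ≈ 310.03*I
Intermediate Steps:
B(h) = -509 + h
√(-95247 + B(z)) = √(-95247 + (-509 - 360)) = √(-95247 - 869) = √(-96116) = 2*I*√24029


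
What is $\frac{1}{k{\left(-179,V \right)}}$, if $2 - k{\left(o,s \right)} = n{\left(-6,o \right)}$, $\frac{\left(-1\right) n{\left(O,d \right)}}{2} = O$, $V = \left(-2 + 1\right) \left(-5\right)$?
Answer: $- \frac{1}{10} \approx -0.1$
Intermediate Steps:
$V = 5$ ($V = \left(-1\right) \left(-5\right) = 5$)
$n{\left(O,d \right)} = - 2 O$
$k{\left(o,s \right)} = -10$ ($k{\left(o,s \right)} = 2 - \left(-2\right) \left(-6\right) = 2 - 12 = -10$)
$\frac{1}{k{\left(-179,V \right)}} = \frac{1}{-10} = - \frac{1}{10}$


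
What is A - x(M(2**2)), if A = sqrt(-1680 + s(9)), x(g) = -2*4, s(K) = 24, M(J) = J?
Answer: 8 + 6*I*sqrt(46) ≈ 8.0 + 40.694*I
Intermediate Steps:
x(g) = -8
A = 6*I*sqrt(46) (A = sqrt(-1680 + 24) = sqrt(-1656) = 6*I*sqrt(46) ≈ 40.694*I)
A - x(M(2**2)) = 6*I*sqrt(46) - 1*(-8) = 6*I*sqrt(46) + 8 = 8 + 6*I*sqrt(46)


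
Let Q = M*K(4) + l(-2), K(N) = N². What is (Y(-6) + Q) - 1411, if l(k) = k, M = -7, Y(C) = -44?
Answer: -1569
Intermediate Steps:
Q = -114 (Q = -7*4² - 2 = -7*16 - 2 = -112 - 2 = -114)
(Y(-6) + Q) - 1411 = (-44 - 114) - 1411 = -158 - 1411 = -1569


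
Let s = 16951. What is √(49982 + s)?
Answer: 3*√7437 ≈ 258.71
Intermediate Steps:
√(49982 + s) = √(49982 + 16951) = √66933 = 3*√7437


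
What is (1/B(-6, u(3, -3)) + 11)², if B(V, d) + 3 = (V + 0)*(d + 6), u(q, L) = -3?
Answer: 52900/441 ≈ 119.95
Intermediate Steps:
B(V, d) = -3 + V*(6 + d) (B(V, d) = -3 + (V + 0)*(d + 6) = -3 + V*(6 + d))
(1/B(-6, u(3, -3)) + 11)² = (1/(-3 + 6*(-6) - 6*(-3)) + 11)² = (1/(-3 - 36 + 18) + 11)² = (1/(-21) + 11)² = (-1/21 + 11)² = (230/21)² = 52900/441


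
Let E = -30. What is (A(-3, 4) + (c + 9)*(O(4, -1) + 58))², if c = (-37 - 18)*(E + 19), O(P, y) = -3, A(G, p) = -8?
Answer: 1139872644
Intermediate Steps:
c = 605 (c = (-37 - 18)*(-30 + 19) = -55*(-11) = 605)
(A(-3, 4) + (c + 9)*(O(4, -1) + 58))² = (-8 + (605 + 9)*(-3 + 58))² = (-8 + 614*55)² = (-8 + 33770)² = 33762² = 1139872644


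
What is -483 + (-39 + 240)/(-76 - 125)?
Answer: -484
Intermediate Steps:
-483 + (-39 + 240)/(-76 - 125) = -483 + 201/(-201) = -483 + 201*(-1/201) = -483 - 1 = -484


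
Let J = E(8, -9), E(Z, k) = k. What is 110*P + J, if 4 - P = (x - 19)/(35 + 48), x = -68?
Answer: 45343/83 ≈ 546.30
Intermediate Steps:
J = -9
P = 419/83 (P = 4 - (-68 - 19)/(35 + 48) = 4 - (-87)/83 = 4 - 1*(-87/83) = 4 + 87/83 = 419/83 ≈ 5.0482)
110*P + J = 110*(419/83) - 9 = 46090/83 - 9 = 45343/83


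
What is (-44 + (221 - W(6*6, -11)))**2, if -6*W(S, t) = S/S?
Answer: 1129969/36 ≈ 31388.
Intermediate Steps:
W(S, t) = -1/6 (W(S, t) = -S/(6*S) = -1/6*1 = -1/6)
(-44 + (221 - W(6*6, -11)))**2 = (-44 + (221 - 1*(-1/6)))**2 = (-44 + (221 + 1/6))**2 = (-44 + 1327/6)**2 = (1063/6)**2 = 1129969/36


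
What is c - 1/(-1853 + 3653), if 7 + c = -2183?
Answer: -3942001/1800 ≈ -2190.0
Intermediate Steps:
c = -2190 (c = -7 - 2183 = -2190)
c - 1/(-1853 + 3653) = -2190 - 1/(-1853 + 3653) = -2190 - 1/1800 = -3942001/1800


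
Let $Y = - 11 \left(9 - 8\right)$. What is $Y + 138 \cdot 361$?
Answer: $49807$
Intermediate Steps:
$Y = -11$ ($Y = \left(-11\right) 1 = -11$)
$Y + 138 \cdot 361 = -11 + 138 \cdot 361 = -11 + 49818 = 49807$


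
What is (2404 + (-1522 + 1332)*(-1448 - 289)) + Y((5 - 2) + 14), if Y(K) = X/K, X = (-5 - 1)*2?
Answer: 5651366/17 ≈ 3.3243e+5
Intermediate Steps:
X = -12 (X = -6*2 = -12)
Y(K) = -12/K
(2404 + (-1522 + 1332)*(-1448 - 289)) + Y((5 - 2) + 14) = (2404 + (-1522 + 1332)*(-1448 - 289)) - 12/((5 - 2) + 14) = (2404 - 190*(-1737)) - 12/(3 + 14) = (2404 + 330030) - 12/17 = 332434 - 12*1/17 = 332434 - 12/17 = 5651366/17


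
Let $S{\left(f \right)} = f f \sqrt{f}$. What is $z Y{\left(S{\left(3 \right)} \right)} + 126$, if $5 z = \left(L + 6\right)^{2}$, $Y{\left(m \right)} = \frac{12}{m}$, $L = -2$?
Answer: $126 + \frac{64 \sqrt{3}}{45} \approx 128.46$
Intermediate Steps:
$S{\left(f \right)} = f^{\frac{5}{2}}$ ($S{\left(f \right)} = f^{2} \sqrt{f} = f^{\frac{5}{2}}$)
$z = \frac{16}{5}$ ($z = \frac{\left(-2 + 6\right)^{2}}{5} = \frac{4^{2}}{5} = \frac{1}{5} \cdot 16 = \frac{16}{5} \approx 3.2$)
$z Y{\left(S{\left(3 \right)} \right)} + 126 = \frac{16 \frac{12}{3^{\frac{5}{2}}}}{5} + 126 = \frac{16 \frac{12}{9 \sqrt{3}}}{5} + 126 = \frac{16 \cdot 12 \frac{\sqrt{3}}{27}}{5} + 126 = \frac{16 \frac{4 \sqrt{3}}{9}}{5} + 126 = \frac{64 \sqrt{3}}{45} + 126 = 126 + \frac{64 \sqrt{3}}{45}$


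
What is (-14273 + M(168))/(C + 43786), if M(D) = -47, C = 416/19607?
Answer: -140386120/429256259 ≈ -0.32704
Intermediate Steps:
C = 416/19607 (C = 416*(1/19607) = 416/19607 ≈ 0.021217)
(-14273 + M(168))/(C + 43786) = (-14273 - 47)/(416/19607 + 43786) = -14320/858512518/19607 = -14320*19607/858512518 = -140386120/429256259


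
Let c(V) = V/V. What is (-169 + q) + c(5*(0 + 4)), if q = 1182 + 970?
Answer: 1984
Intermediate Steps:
c(V) = 1
q = 2152
(-169 + q) + c(5*(0 + 4)) = (-169 + 2152) + 1 = 1983 + 1 = 1984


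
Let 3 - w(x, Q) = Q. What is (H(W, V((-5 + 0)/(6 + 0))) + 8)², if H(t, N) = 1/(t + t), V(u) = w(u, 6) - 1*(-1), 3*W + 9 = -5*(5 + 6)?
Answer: 1042441/16384 ≈ 63.626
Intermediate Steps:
W = -64/3 (W = -3 + (-5*(5 + 6))/3 = -3 + (-5*11)/3 = -3 + (⅓)*(-55) = -3 - 55/3 = -64/3 ≈ -21.333)
w(x, Q) = 3 - Q
V(u) = -2 (V(u) = (3 - 1*6) - 1*(-1) = (3 - 6) + 1 = -3 + 1 = -2)
H(t, N) = 1/(2*t)
(H(W, V((-5 + 0)/(6 + 0))) + 8)² = (1/(2*(-64/3)) + 8)² = ((½)*(-3/64) + 8)² = (-3/128 + 8)² = (1021/128)² = 1042441/16384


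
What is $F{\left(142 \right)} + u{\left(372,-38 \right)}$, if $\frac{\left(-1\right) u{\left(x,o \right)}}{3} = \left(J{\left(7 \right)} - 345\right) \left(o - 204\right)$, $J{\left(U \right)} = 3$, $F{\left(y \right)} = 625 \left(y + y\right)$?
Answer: $-70792$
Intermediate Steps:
$F{\left(y \right)} = 1250 y$ ($F{\left(y \right)} = 625 \cdot 2 y = 1250 y$)
$u{\left(x,o \right)} = -209304 + 1026 o$ ($u{\left(x,o \right)} = - 3 \left(3 - 345\right) \left(o - 204\right) = - 3 \left(- 342 \left(-204 + o\right)\right) = - 3 \left(69768 - 342 o\right) = -209304 + 1026 o$)
$F{\left(142 \right)} + u{\left(372,-38 \right)} = 1250 \cdot 142 + \left(-209304 + 1026 \left(-38\right)\right) = 177500 - 248292 = -70792$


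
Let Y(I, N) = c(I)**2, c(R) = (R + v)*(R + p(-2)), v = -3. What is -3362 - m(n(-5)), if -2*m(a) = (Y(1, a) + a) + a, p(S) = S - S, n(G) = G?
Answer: -3365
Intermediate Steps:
p(S) = 0
c(R) = R*(-3 + R) (c(R) = (R - 3)*(R + 0) = (-3 + R)*R = R*(-3 + R))
Y(I, N) = I**2*(-3 + I)**2 (Y(I, N) = (I*(-3 + I))**2 = I**2*(-3 + I)**2)
m(a) = -2 - a (m(a) = -((1**2*(-3 + 1)**2 + a) + a)/2 = -((1*(-2)**2 + a) + a)/2 = -((1*4 + a) + a)/2 = -((4 + a) + a)/2 = -(4 + 2*a)/2 = -2 - a)
-3362 - m(n(-5)) = -3362 - (-2 - 1*(-5)) = -3362 - (-2 + 5) = -3362 - 1*3 = -3362 - 3 = -3365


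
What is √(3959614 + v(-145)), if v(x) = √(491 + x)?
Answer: √(3959614 + √346) ≈ 1989.9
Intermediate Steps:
√(3959614 + v(-145)) = √(3959614 + √(491 - 145)) = √(3959614 + √346)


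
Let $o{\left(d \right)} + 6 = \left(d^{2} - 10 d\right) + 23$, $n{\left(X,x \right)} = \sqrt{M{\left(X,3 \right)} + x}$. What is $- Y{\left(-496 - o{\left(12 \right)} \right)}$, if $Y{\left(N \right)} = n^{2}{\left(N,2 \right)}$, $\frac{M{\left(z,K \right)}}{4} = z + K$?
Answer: $2134$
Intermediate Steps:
$M{\left(z,K \right)} = 4 K + 4 z$ ($M{\left(z,K \right)} = 4 \left(z + K\right) = 4 \left(K + z\right) = 4 K + 4 z$)
$n{\left(X,x \right)} = \sqrt{12 + x + 4 X}$ ($n{\left(X,x \right)} = \sqrt{\left(4 \cdot 3 + 4 X\right) + x} = \sqrt{\left(12 + 4 X\right) + x} = \sqrt{12 + x + 4 X}$)
$o{\left(d \right)} = 17 + d^{2} - 10 d$ ($o{\left(d \right)} = -6 + \left(\left(d^{2} - 10 d\right) + 23\right) = -6 + \left(23 + d^{2} - 10 d\right) = 17 + d^{2} - 10 d$)
$Y{\left(N \right)} = 14 + 4 N$ ($Y{\left(N \right)} = \left(\sqrt{12 + 2 + 4 N}\right)^{2} = \left(\sqrt{14 + 4 N}\right)^{2} = 14 + 4 N$)
$- Y{\left(-496 - o{\left(12 \right)} \right)} = - (14 + 4 \left(-496 - \left(17 + 12^{2} - 120\right)\right)) = - (14 + 4 \left(-496 - \left(17 + 144 - 120\right)\right)) = - (14 + 4 \left(-496 - 41\right)) = - (14 + 4 \left(-537\right)) = - (14 - 2148) = \left(-1\right) \left(-2134\right) = 2134$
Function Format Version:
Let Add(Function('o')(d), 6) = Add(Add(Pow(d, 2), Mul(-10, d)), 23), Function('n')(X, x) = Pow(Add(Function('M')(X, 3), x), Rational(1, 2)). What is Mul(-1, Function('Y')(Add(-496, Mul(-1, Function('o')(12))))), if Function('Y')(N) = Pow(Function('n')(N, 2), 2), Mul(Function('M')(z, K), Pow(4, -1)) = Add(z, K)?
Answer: 2134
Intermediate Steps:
Function('M')(z, K) = Add(Mul(4, K), Mul(4, z)) (Function('M')(z, K) = Mul(4, Add(z, K)) = Mul(4, Add(K, z)) = Add(Mul(4, K), Mul(4, z)))
Function('n')(X, x) = Pow(Add(12, x, Mul(4, X)), Rational(1, 2)) (Function('n')(X, x) = Pow(Add(Add(Mul(4, 3), Mul(4, X)), x), Rational(1, 2)) = Pow(Add(Add(12, Mul(4, X)), x), Rational(1, 2)) = Pow(Add(12, x, Mul(4, X)), Rational(1, 2)))
Function('o')(d) = Add(17, Pow(d, 2), Mul(-10, d)) (Function('o')(d) = Add(-6, Add(Add(Pow(d, 2), Mul(-10, d)), 23)) = Add(-6, Add(23, Pow(d, 2), Mul(-10, d))) = Add(17, Pow(d, 2), Mul(-10, d)))
Function('Y')(N) = Add(14, Mul(4, N)) (Function('Y')(N) = Pow(Pow(Add(12, 2, Mul(4, N)), Rational(1, 2)), 2) = Pow(Pow(Add(14, Mul(4, N)), Rational(1, 2)), 2) = Add(14, Mul(4, N)))
Mul(-1, Function('Y')(Add(-496, Mul(-1, Function('o')(12))))) = Mul(-1, Add(14, Mul(4, Add(-496, Mul(-1, Add(17, Pow(12, 2), Mul(-10, 12))))))) = Mul(-1, Add(14, Mul(4, Add(-496, Mul(-1, Add(17, 144, -120)))))) = Mul(-1, Add(14, Mul(4, Add(-496, Mul(-1, 41))))) = Mul(-1, Add(14, Mul(4, Add(-496, -41)))) = Mul(-1, Add(14, Mul(4, -537))) = Mul(-1, Add(14, -2148)) = Mul(-1, -2134) = 2134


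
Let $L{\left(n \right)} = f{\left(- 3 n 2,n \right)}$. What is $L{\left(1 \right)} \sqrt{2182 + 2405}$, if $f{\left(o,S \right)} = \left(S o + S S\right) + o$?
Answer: $- 11 \sqrt{4587} \approx -745.0$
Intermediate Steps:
$f{\left(o,S \right)} = o + S^{2} + S o$ ($f{\left(o,S \right)} = \left(S o + S^{2}\right) + o = \left(S^{2} + S o\right) + o = o + S^{2} + S o$)
$L{\left(n \right)} = - 6 n - 5 n^{2}$ ($L{\left(n \right)} = - 3 n 2 + n^{2} + n - 3 n 2 = - 6 n + n^{2} + n \left(- 6 n\right) = - 6 n + n^{2} - 6 n^{2} = - 6 n - 5 n^{2}$)
$L{\left(1 \right)} \sqrt{2182 + 2405} = 1 \left(-6 - 5\right) \sqrt{2182 + 2405} = 1 \left(-6 - 5\right) \sqrt{4587} = 1 \left(-11\right) \sqrt{4587} = - 11 \sqrt{4587}$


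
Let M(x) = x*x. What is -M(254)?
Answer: -64516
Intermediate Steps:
M(x) = x**2
-M(254) = -1*254**2 = -1*64516 = -64516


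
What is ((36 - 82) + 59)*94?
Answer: 1222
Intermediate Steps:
((36 - 82) + 59)*94 = (-46 + 59)*94 = 13*94 = 1222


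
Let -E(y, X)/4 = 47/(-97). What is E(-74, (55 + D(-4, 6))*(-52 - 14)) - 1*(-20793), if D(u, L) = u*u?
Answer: 2017109/97 ≈ 20795.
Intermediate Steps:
D(u, L) = u**2
E(y, X) = 188/97 (E(y, X) = -188/(-97) = -188*(-1)/97 = -4*(-47/97) = 188/97)
E(-74, (55 + D(-4, 6))*(-52 - 14)) - 1*(-20793) = 188/97 - 1*(-20793) = 188/97 + 20793 = 2017109/97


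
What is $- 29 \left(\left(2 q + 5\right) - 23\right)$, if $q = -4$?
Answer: $754$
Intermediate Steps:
$- 29 \left(\left(2 q + 5\right) - 23\right) = - 29 \left(\left(2 \left(-4\right) + 5\right) - 23\right) = - 29 \left(\left(-8 + 5\right) - 23\right) = - 29 \left(-3 - 23\right) = \left(-29\right) \left(-26\right) = 754$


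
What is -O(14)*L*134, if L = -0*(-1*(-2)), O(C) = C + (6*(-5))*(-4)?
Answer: 0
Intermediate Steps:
O(C) = 120 + C (O(C) = C - 30*(-4) = C + 120 = 120 + C)
L = 0 (L = -0*2 = -2*0 = 0)
-O(14)*L*134 = -(120 + 14)*0*134 = -134*0*134 = -0*134 = -1*0 = 0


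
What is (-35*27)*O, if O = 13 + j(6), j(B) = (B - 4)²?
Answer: -16065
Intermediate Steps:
j(B) = (-4 + B)²
O = 17 (O = 13 + (-4 + 6)² = 13 + 2² = 13 + 4 = 17)
(-35*27)*O = -35*27*17 = -945*17 = -16065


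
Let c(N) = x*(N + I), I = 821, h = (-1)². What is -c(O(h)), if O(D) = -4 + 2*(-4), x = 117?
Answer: -94653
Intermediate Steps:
h = 1
O(D) = -12 (O(D) = -4 - 8 = -12)
c(N) = 96057 + 117*N (c(N) = 117*(N + 821) = 117*(821 + N) = 96057 + 117*N)
-c(O(h)) = -(96057 + 117*(-12)) = -(96057 - 1404) = -1*94653 = -94653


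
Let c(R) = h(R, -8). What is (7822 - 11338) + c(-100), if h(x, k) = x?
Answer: -3616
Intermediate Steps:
c(R) = R
(7822 - 11338) + c(-100) = (7822 - 11338) - 100 = -3516 - 100 = -3616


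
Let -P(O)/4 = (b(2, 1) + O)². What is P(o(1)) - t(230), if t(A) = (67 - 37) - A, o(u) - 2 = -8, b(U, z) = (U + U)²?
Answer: -200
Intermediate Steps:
b(U, z) = 4*U² (b(U, z) = (2*U)² = 4*U²)
o(u) = -6 (o(u) = 2 - 8 = -6)
t(A) = 30 - A
P(O) = -4*(16 + O)² (P(O) = -4*(4*2² + O)² = -4*(4*4 + O)² = -4*(16 + O)²)
P(o(1)) - t(230) = -4*(16 - 6)² - (30 - 1*230) = -4*10² - (30 - 230) = -4*100 - 1*(-200) = -400 + 200 = -200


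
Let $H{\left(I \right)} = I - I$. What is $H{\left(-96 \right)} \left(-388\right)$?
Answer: $0$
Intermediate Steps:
$H{\left(I \right)} = 0$
$H{\left(-96 \right)} \left(-388\right) = 0 \left(-388\right) = 0$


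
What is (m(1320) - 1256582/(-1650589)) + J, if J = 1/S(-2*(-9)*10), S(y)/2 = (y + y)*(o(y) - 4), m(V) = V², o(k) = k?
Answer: 364445139826313629/209162638080 ≈ 1.7424e+6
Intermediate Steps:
S(y) = 4*y*(-4 + y) (S(y) = 2*((y + y)*(y - 4)) = 2*((2*y)*(-4 + y)) = 2*(2*y*(-4 + y)) = 4*y*(-4 + y))
J = 1/126720 (J = 1/(4*(-2*(-9)*10)*(-4 - 2*(-9)*10)) = 1/(4*(18*10)*(-4 + 18*10)) = 1/(4*180*(-4 + 180)) = 1/(4*180*176) = 1/126720 ≈ 7.8914e-6)
(m(1320) - 1256582/(-1650589)) + J = (1320² - 1256582/(-1650589)) + 1/126720 = (1742400 - 1256582*(-1)/1650589) + 1/126720 = (1742400 - 1*(-1256582/1650589)) + 1/126720 = (1742400 + 1256582/1650589) + 1/126720 = 2875987530182/1650589 + 1/126720 = 364445139826313629/209162638080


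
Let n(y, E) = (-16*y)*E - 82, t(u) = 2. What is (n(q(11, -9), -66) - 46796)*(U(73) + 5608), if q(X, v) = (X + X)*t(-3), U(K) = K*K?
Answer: -4527918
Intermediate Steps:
U(K) = K²
q(X, v) = 4*X (q(X, v) = (X + X)*2 = (2*X)*2 = 4*X)
n(y, E) = -82 - 16*E*y (n(y, E) = -16*E*y - 82 = -82 - 16*E*y)
(n(q(11, -9), -66) - 46796)*(U(73) + 5608) = ((-82 - 16*(-66)*4*11) - 46796)*(73² + 5608) = ((-82 - 16*(-66)*44) - 46796)*(5329 + 5608) = ((-82 + 46464) - 46796)*10937 = (46382 - 46796)*10937 = -414*10937 = -4527918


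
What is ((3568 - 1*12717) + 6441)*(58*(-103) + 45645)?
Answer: -107429068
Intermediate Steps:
((3568 - 1*12717) + 6441)*(58*(-103) + 45645) = ((3568 - 12717) + 6441)*(-5974 + 45645) = (-9149 + 6441)*39671 = -2708*39671 = -107429068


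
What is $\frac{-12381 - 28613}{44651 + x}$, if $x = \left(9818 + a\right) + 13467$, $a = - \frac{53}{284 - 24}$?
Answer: $- \frac{10658440}{17663307} \approx -0.60342$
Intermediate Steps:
$a = - \frac{53}{260} \approx -0.20385$
$x = \frac{6054047}{260}$ ($x = \left(9818 - \frac{53}{260}\right) + 13467 = \frac{2552627}{260} + 13467 = \frac{6054047}{260} \approx 23285.0$)
$\frac{-12381 - 28613}{44651 + x} = \frac{-12381 - 28613}{44651 + \frac{6054047}{260}} = - \frac{40994}{\frac{17663307}{260}} = \left(-40994\right) \frac{260}{17663307} = - \frac{10658440}{17663307}$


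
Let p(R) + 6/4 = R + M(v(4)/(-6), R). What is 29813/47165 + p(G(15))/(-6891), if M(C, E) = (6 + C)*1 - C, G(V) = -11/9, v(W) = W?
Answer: 3695162159/5850252270 ≈ 0.63162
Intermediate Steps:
G(V) = -11/9 (G(V) = -11*⅑ = -11/9)
M(C, E) = 6 (M(C, E) = (6 + C) - C = 6)
p(R) = 9/2 + R (p(R) = -3/2 + (R + 6) = -3/2 + (6 + R) = 9/2 + R)
29813/47165 + p(G(15))/(-6891) = 29813/47165 + (9/2 - 11/9)/(-6891) = 29813*(1/47165) + (59/18)*(-1/6891) = 29813/47165 - 59/124038 = 3695162159/5850252270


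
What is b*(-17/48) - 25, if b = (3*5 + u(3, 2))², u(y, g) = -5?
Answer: -725/12 ≈ -60.417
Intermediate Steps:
b = 100 (b = (3*5 - 5)² = (15 - 5)² = 10² = 100)
b*(-17/48) - 25 = 100*(-17/48) - 25 = -425/12 - 25 = -725/12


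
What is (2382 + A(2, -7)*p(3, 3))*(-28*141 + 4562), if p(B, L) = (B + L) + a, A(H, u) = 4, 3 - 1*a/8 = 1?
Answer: 1516580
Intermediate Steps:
a = 16 (a = 24 - 8*1 = 24 - 8 = 16)
p(B, L) = 16 + B + L (p(B, L) = (B + L) + 16 = 16 + B + L)
(2382 + A(2, -7)*p(3, 3))*(-28*141 + 4562) = (2382 + 4*(16 + 3 + 3))*(-28*141 + 4562) = (2382 + 4*22)*(-3948 + 4562) = (2382 + 88)*614 = 2470*614 = 1516580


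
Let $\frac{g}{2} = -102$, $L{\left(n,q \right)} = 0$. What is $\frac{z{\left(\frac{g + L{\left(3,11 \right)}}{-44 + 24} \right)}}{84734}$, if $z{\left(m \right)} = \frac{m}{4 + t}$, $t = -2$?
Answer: $\frac{51}{847340} \approx 6.0188 \cdot 10^{-5}$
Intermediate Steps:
$g = -204$ ($g = 2 \left(-102\right) = -204$)
$z{\left(m \right)} = \frac{m}{2}$ ($z{\left(m \right)} = \frac{m}{4 - 2} = \frac{m}{2}$)
$\frac{z{\left(\frac{g + L{\left(3,11 \right)}}{-44 + 24} \right)}}{84734} = \frac{\frac{1}{2} \frac{-204 + 0}{-44 + 24}}{84734} = \frac{\left(-204\right) \frac{1}{-20}}{2} \cdot \frac{1}{84734} = \frac{\left(-204\right) \left(- \frac{1}{20}\right)}{2} \cdot \frac{1}{84734} = \frac{1}{2} \cdot \frac{51}{5} \cdot \frac{1}{84734} = \frac{51}{10} \cdot \frac{1}{84734} = \frac{51}{847340}$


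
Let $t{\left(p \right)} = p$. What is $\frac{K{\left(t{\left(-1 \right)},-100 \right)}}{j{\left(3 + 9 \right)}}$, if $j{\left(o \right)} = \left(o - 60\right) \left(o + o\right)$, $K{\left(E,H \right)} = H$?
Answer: $\frac{25}{288} \approx 0.086806$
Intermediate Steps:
$j{\left(o \right)} = 2 o \left(-60 + o\right)$ ($j{\left(o \right)} = \left(-60 + o\right) 2 o = 2 o \left(-60 + o\right)$)
$\frac{K{\left(t{\left(-1 \right)},-100 \right)}}{j{\left(3 + 9 \right)}} = - \frac{100}{2 \left(3 + 9\right) \left(-60 + \left(3 + 9\right)\right)} = - \frac{100}{2 \cdot 12 \left(-60 + 12\right)} = - \frac{100}{2 \cdot 12 \left(-48\right)} = - \frac{100}{-1152} = \left(-100\right) \left(- \frac{1}{1152}\right) = \frac{25}{288}$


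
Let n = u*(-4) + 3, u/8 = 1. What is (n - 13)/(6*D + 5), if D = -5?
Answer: 42/25 ≈ 1.6800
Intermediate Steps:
u = 8 (u = 8*1 = 8)
n = -29 (n = 8*(-4) + 3 = -32 + 3 = -29)
(n - 13)/(6*D + 5) = (-29 - 13)/(6*(-5) + 5) = -42/(-30 + 5) = -42/(-25) = -42*(-1/25) = 42/25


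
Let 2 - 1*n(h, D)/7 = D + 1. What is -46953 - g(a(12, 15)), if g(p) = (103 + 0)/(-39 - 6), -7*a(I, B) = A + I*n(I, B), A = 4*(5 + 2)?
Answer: -2112782/45 ≈ -46951.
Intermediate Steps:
n(h, D) = 7 - 7*D (n(h, D) = 14 - 7*(D + 1) = 14 - 7*(1 + D) = 14 + (-7 - 7*D) = 7 - 7*D)
A = 28 (A = 4*7 = 28)
a(I, B) = -4 - I*(7 - 7*B)/7 (a(I, B) = -(28 + I*(7 - 7*B))/7 = -4 - I*(7 - 7*B)/7)
g(p) = -103/45 (g(p) = 103/(-45) = 103*(-1/45) = -103/45)
-46953 - g(a(12, 15)) = -46953 - 1*(-103/45) = -46953 + 103/45 = -2112782/45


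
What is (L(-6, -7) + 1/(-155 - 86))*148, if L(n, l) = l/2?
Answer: -124986/241 ≈ -518.61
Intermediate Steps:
L(n, l) = l/2 (L(n, l) = l*(½) = l/2)
(L(-6, -7) + 1/(-155 - 86))*148 = ((½)*(-7) + 1/(-155 - 86))*148 = (-7/2 + 1/(-241))*148 = (-7/2 - 1/241)*148 = -1689/482*148 = -124986/241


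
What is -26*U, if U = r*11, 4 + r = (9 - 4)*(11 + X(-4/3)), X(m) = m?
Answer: -38038/3 ≈ -12679.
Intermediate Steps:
r = 133/3 (r = -4 + (9 - 4)*(11 - 4/3) = -4 + 5*(11 - 4*1/3) = -4 + 5*(11 - 4/3) = -4 + 5*(29/3) = -4 + 145/3 = 133/3 ≈ 44.333)
U = 1463/3 (U = (133/3)*11 = 1463/3 ≈ 487.67)
-26*U = -26*1463/3 = -38038/3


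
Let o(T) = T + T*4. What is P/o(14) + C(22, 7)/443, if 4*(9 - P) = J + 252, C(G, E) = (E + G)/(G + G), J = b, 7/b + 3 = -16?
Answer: -19926111/25924360 ≈ -0.76863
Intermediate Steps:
b = -7/19 (b = 7/(-3 - 16) = 7/(-19) = 7*(-1/19) = -7/19 ≈ -0.36842)
J = -7/19 ≈ -0.36842
C(G, E) = (E + G)/(2*G) (C(G, E) = (E + G)/((2*G)) = (E + G)*(1/(2*G)) = (E + G)/(2*G))
P = -4097/76 (P = 9 - (-7/19 + 252)/4 = 9 - ¼*4781/19 = 9 - 4781/76 = -4097/76 ≈ -53.908)
o(T) = 5*T (o(T) = T + 4*T = 5*T)
P/o(14) + C(22, 7)/443 = -4097/(76*(5*14)) + ((½)*(7 + 22)/22)/443 = -4097/76/70 + ((½)*(1/22)*29)*(1/443) = -4097/76*1/70 + (29/44)*(1/443) = -4097/5320 + 29/19492 = -19926111/25924360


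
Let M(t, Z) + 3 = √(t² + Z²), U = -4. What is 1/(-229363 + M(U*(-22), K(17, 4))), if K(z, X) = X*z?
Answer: -114683/26304374794 - √773/13152187397 ≈ -4.3620e-6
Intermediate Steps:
M(t, Z) = -3 + √(Z² + t²) (M(t, Z) = -3 + √(t² + Z²) = -3 + √(Z² + t²))
1/(-229363 + M(U*(-22), K(17, 4))) = 1/(-229363 + (-3 + √((4*17)² + (-4*(-22))²))) = 1/(-229363 + (-3 + √(68² + 88²))) = 1/(-229363 + (-3 + √(4624 + 7744))) = 1/(-229363 + (-3 + √12368)) = 1/(-229363 + (-3 + 4*√773)) = 1/(-229366 + 4*√773)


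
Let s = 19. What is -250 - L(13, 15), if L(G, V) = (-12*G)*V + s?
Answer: 2071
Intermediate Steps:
L(G, V) = 19 - 12*G*V (L(G, V) = (-12*G)*V + 19 = -12*G*V + 19 = 19 - 12*G*V)
-250 - L(13, 15) = -250 - (19 - 12*13*15) = -250 - (19 - 2340) = -250 - 1*(-2321) = -250 + 2321 = 2071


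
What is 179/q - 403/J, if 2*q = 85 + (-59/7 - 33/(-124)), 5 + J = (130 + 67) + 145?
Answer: 77842643/22476215 ≈ 3.4633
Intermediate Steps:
J = 337 (J = -5 + ((130 + 67) + 145) = -5 + (197 + 145) = -5 + 342 = 337)
q = 66695/1736 (q = (85 + (-59/7 - 33/(-124)))/2 = (85 + (-59*⅐ - 33*(-1/124)))/2 = (85 + (-59/7 + 33/124))/2 = (85 - 7085/868)/2 = (½)*(66695/868) = 66695/1736 ≈ 38.419)
179/q - 403/J = 179/(66695/1736) - 403/337 = 179*(1736/66695) - 403*1/337 = 310744/66695 - 403/337 = 77842643/22476215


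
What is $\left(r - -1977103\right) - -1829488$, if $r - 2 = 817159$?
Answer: $4623752$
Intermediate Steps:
$r = 817161$ ($r = 2 + 817159 = 817161$)
$\left(r - -1977103\right) - -1829488 = \left(817161 - -1977103\right) - -1829488 = \left(817161 + 1977103\right) + 1829488 = 2794264 + 1829488 = 4623752$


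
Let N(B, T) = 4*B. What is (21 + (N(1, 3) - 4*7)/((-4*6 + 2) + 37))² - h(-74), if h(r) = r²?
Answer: -127491/25 ≈ -5099.6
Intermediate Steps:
(21 + (N(1, 3) - 4*7)/((-4*6 + 2) + 37))² - h(-74) = (21 + (4*1 - 4*7)/((-4*6 + 2) + 37))² - 1*(-74)² = (21 + (4 - 28)/((-24 + 2) + 37))² - 1*5476 = (21 - 24/(-22 + 37))² - 5476 = (21 - 24/15)² - 5476 = (21 - 24*1/15)² - 5476 = (21 - 8/5)² - 5476 = (97/5)² - 5476 = 9409/25 - 5476 = -127491/25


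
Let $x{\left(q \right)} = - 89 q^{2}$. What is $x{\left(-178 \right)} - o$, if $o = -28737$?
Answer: $-2791139$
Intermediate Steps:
$x{\left(-178 \right)} - o = - 89 \left(-178\right)^{2} - -28737 = \left(-89\right) 31684 + 28737 = -2819876 + 28737 = -2791139$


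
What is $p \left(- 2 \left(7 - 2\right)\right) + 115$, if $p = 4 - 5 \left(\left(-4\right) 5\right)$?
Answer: $-925$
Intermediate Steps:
$p = 104$ ($p = 4 - -100 = 4 + 100 = 104$)
$p \left(- 2 \left(7 - 2\right)\right) + 115 = 104 \left(- 2 \left(7 - 2\right)\right) + 115 = 104 \left(\left(-2\right) 5\right) + 115 = 104 \left(-10\right) + 115 = -1040 + 115 = -925$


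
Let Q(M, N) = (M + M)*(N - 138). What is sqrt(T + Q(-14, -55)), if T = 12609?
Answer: sqrt(18013) ≈ 134.21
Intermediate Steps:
Q(M, N) = 2*M*(-138 + N) (Q(M, N) = (2*M)*(-138 + N) = 2*M*(-138 + N))
sqrt(T + Q(-14, -55)) = sqrt(12609 + 2*(-14)*(-138 - 55)) = sqrt(12609 + 2*(-14)*(-193)) = sqrt(12609 + 5404) = sqrt(18013)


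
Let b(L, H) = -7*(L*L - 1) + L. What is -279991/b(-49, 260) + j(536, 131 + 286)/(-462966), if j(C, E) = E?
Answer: 881763859/53064722 ≈ 16.617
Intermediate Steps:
b(L, H) = 7 + L - 7*L**2 (b(L, H) = -7*(L**2 - 1) + L = -7*(-1 + L**2) + L = (7 - 7*L**2) + L = 7 + L - 7*L**2)
-279991/b(-49, 260) + j(536, 131 + 286)/(-462966) = -279991/(7 - 49 - 7*(-49)**2) + (131 + 286)/(-462966) = -279991/(7 - 49 - 7*2401) + 417*(-1/462966) = -279991/(7 - 49 - 16807) - 139/154322 = -279991/(-16849) - 139/154322 = -279991*(-1/16849) - 139/154322 = 279991/16849 - 139/154322 = 881763859/53064722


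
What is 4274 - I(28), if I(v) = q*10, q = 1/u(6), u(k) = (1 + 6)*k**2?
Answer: 538519/126 ≈ 4274.0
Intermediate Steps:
u(k) = 7*k**2
q = 1/252 (q = 1/(7*6**2) = 1/(7*36) = 1/252 ≈ 0.0039683)
I(v) = 5/126 (I(v) = (1/252)*10 = 5/126)
4274 - I(28) = 4274 - 1*5/126 = 4274 - 5/126 = 538519/126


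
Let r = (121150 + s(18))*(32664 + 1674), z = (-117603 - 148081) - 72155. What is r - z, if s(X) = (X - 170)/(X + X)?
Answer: 12480724669/3 ≈ 4.1602e+9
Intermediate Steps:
s(X) = (-170 + X)/(2*X) (s(X) = (-170 + X)/((2*X)) = (-170 + X)*(1/(2*X)) = (-170 + X)/(2*X))
z = -337839 (z = -265684 - 72155 = -337839)
r = 12479711152/3 (r = (121150 + (½)*(-170 + 18)/18)*(32664 + 1674) = (121150 + (½)*(1/18)*(-152))*34338 = (121150 - 38/9)*34338 = (1090312/9)*34338 = 12479711152/3 ≈ 4.1599e+9)
r - z = 12479711152/3 - 1*(-337839) = 12479711152/3 + 337839 = 12480724669/3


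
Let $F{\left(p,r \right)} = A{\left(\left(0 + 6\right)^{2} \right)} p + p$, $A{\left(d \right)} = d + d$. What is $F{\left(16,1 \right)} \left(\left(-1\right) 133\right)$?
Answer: $-155344$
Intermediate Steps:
$A{\left(d \right)} = 2 d$
$F{\left(p,r \right)} = 73 p$ ($F{\left(p,r \right)} = 2 \left(0 + 6\right)^{2} p + p = 2 \cdot 6^{2} p + p = 2 \cdot 36 p + p = 72 p + p = 73 p$)
$F{\left(16,1 \right)} \left(\left(-1\right) 133\right) = 73 \cdot 16 \left(\left(-1\right) 133\right) = 1168 \left(-133\right) = -155344$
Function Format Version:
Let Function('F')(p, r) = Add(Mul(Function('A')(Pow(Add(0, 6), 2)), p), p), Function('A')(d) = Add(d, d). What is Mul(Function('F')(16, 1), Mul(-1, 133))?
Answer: -155344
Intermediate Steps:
Function('A')(d) = Mul(2, d)
Function('F')(p, r) = Mul(73, p) (Function('F')(p, r) = Add(Mul(Mul(2, Pow(Add(0, 6), 2)), p), p) = Add(Mul(Mul(2, Pow(6, 2)), p), p) = Add(Mul(Mul(2, 36), p), p) = Add(Mul(72, p), p) = Mul(73, p))
Mul(Function('F')(16, 1), Mul(-1, 133)) = Mul(Mul(73, 16), Mul(-1, 133)) = Mul(1168, -133) = -155344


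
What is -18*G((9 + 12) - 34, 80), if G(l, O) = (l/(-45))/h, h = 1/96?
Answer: -2496/5 ≈ -499.20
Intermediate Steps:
h = 1/96 ≈ 0.010417
G(l, O) = -32*l/15 (G(l, O) = (l/(-45))/(1/96) = (l*(-1/45))*96 = -l/45*96 = -32*l/15)
-18*G((9 + 12) - 34, 80) = -(-192)*((9 + 12) - 34)/5 = -(-192)*(21 - 34)/5 = -(-192)*(-13)/5 = -18*416/15 = -2496/5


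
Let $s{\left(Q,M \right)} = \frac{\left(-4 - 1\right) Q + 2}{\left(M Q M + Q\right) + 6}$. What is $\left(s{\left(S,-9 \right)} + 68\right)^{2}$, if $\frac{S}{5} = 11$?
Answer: $\frac{94135444225}{20394256} \approx 4615.8$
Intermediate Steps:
$S = 55$ ($S = 5 \cdot 11 = 55$)
$s{\left(Q,M \right)} = \frac{2 - 5 Q}{6 + Q + Q M^{2}}$ ($s{\left(Q,M \right)} = \frac{- 5 Q + 2}{\left(Q M^{2} + Q\right) + 6} = \frac{2 - 5 Q}{\left(Q + Q M^{2}\right) + 6} = \frac{2 - 5 Q}{6 + Q + Q M^{2}}$)
$\left(s{\left(S,-9 \right)} + 68\right)^{2} = \left(\frac{2 - 275}{6 + 55 + 55 \left(-9\right)^{2}} + 68\right)^{2} = \left(\frac{2 - 275}{6 + 55 + 55 \cdot 81} + 68\right)^{2} = \left(\frac{1}{6 + 55 + 4455} \left(-273\right) + 68\right)^{2} = \left(\frac{1}{4516} \left(-273\right) + 68\right)^{2} = \left(- \frac{273}{4516} + 68\right)^{2} = \left(\frac{306815}{4516}\right)^{2} = \frac{94135444225}{20394256}$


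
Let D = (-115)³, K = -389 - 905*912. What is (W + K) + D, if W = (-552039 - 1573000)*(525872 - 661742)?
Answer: 288726702306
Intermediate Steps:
K = -825749 (K = -389 - 825360 = -825749)
D = -1520875
W = 288729048930 (W = -2125039*(-135870) = 288729048930)
(W + K) + D = (288729048930 - 825749) - 1520875 = 288728223181 - 1520875 = 288726702306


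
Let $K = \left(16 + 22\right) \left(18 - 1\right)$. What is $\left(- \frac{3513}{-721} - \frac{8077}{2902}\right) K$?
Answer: $\frac{1411900507}{1046171} \approx 1349.6$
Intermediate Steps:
$K = 646$ ($K = 38 \cdot 17 = 646$)
$\left(- \frac{3513}{-721} - \frac{8077}{2902}\right) K = \left(- \frac{3513}{-721} - \frac{8077}{2902}\right) 646 = \left(\left(-3513\right) \left(- \frac{1}{721}\right) - \frac{8077}{2902}\right) 646 = \left(\frac{3513}{721} - \frac{8077}{2902}\right) 646 = \frac{4371209}{2092342} \cdot 646 = \frac{1411900507}{1046171}$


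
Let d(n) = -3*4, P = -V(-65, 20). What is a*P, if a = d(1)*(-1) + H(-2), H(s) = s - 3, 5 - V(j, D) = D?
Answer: 105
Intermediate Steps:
V(j, D) = 5 - D
H(s) = -3 + s
P = 15 (P = -(5 - 1*20) = -(5 - 20) = -1*(-15) = 15)
d(n) = -12
a = 7 (a = -12*(-1) + (-3 - 2) = 12 - 5 = 7)
a*P = 7*15 = 105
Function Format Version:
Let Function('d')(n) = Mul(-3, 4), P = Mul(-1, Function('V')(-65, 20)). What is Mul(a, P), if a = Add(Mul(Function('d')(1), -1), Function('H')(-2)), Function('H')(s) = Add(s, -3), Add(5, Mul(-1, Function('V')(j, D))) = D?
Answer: 105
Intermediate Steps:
Function('V')(j, D) = Add(5, Mul(-1, D))
Function('H')(s) = Add(-3, s)
P = 15 (P = Mul(-1, Add(5, Mul(-1, 20))) = Mul(-1, Add(5, -20)) = Mul(-1, -15) = 15)
Function('d')(n) = -12
a = 7 (a = Add(Mul(-12, -1), Add(-3, -2)) = Add(12, -5) = 7)
Mul(a, P) = Mul(7, 15) = 105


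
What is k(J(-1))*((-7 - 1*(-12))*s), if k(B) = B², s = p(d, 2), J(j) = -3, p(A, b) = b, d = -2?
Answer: 90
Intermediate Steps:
s = 2
k(J(-1))*((-7 - 1*(-12))*s) = (-3)²*((-7 - 1*(-12))*2) = 9*((-7 + 12)*2) = 9*(5*2) = 9*10 = 90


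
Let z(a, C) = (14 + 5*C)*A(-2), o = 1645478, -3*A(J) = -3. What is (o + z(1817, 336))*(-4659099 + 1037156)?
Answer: -5965963095196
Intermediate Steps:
A(J) = 1 (A(J) = -1/3*(-3) = 1)
z(a, C) = 14 + 5*C (z(a, C) = (14 + 5*C)*1 = 14 + 5*C)
(o + z(1817, 336))*(-4659099 + 1037156) = (1645478 + (14 + 5*336))*(-4659099 + 1037156) = (1645478 + (14 + 1680))*(-3621943) = (1645478 + 1694)*(-3621943) = 1647172*(-3621943) = -5965963095196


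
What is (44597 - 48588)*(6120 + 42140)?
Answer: -192605660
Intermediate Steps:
(44597 - 48588)*(6120 + 42140) = -3991*48260 = -192605660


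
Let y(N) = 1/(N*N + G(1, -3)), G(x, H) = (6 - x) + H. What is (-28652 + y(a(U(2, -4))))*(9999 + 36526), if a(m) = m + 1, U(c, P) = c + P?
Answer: -3999056375/3 ≈ -1.3330e+9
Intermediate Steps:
U(c, P) = P + c
a(m) = 1 + m
G(x, H) = 6 + H - x
y(N) = 1/(2 + N²) (y(N) = 1/(N*N + (6 - 3 - 1*1)) = 1/(N² + (6 - 3 - 1)) = 1/(N² + 2) = 1/(2 + N²))
(-28652 + y(a(U(2, -4))))*(9999 + 36526) = (-28652 + 1/(2 + (1 + (-4 + 2))²))*(9999 + 36526) = (-28652 + 1/(2 + (1 - 2)²))*46525 = (-28652 + 1/(2 + (-1)²))*46525 = (-28652 + 1/(2 + 1))*46525 = (-28652 + 1/3)*46525 = (-28652 + ⅓)*46525 = -85955/3*46525 = -3999056375/3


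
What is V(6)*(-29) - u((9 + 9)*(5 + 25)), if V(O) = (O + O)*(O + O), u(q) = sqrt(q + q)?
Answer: -4176 - 6*sqrt(30) ≈ -4208.9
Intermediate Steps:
u(q) = sqrt(2)*sqrt(q) (u(q) = sqrt(2*q) = sqrt(2)*sqrt(q))
V(O) = 4*O**2 (V(O) = (2*O)*(2*O) = 4*O**2)
V(6)*(-29) - u((9 + 9)*(5 + 25)) = (4*6**2)*(-29) - sqrt(2)*sqrt((9 + 9)*(5 + 25)) = (4*36)*(-29) - sqrt(2)*sqrt(18*30) = 144*(-29) - sqrt(2)*sqrt(540) = -4176 - sqrt(2)*6*sqrt(15) = -4176 - 6*sqrt(30)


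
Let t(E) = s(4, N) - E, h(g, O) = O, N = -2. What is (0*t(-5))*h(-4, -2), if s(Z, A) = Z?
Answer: 0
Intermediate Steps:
t(E) = 4 - E
(0*t(-5))*h(-4, -2) = (0*(4 - 1*(-5)))*(-2) = (0*(4 + 5))*(-2) = (0*9)*(-2) = 0*(-2) = 0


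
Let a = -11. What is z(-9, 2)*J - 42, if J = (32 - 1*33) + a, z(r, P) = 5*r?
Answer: 498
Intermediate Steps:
J = -12 (J = (32 - 1*33) - 11 = (32 - 33) - 11 = -1 - 11 = -12)
z(-9, 2)*J - 42 = (5*(-9))*(-12) - 42 = -45*(-12) - 42 = 540 - 42 = 498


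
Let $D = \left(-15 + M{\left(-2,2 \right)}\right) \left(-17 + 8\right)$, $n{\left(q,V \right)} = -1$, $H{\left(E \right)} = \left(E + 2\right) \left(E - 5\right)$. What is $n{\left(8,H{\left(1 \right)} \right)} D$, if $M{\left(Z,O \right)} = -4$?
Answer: $-171$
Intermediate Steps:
$H{\left(E \right)} = \left(-5 + E\right) \left(2 + E\right)$ ($H{\left(E \right)} = \left(2 + E\right) \left(-5 + E\right) = \left(-5 + E\right) \left(2 + E\right)$)
$D = 171$ ($D = \left(-15 - 4\right) \left(-17 + 8\right) = \left(-19\right) \left(-9\right) = 171$)
$n{\left(8,H{\left(1 \right)} \right)} D = \left(-1\right) 171 = -171$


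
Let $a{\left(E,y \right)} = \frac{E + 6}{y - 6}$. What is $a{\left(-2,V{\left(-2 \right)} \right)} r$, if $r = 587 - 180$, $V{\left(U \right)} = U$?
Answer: $- \frac{407}{2} \approx -203.5$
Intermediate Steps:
$a{\left(E,y \right)} = \frac{6 + E}{-6 + y}$
$r = 407$
$a{\left(-2,V{\left(-2 \right)} \right)} r = \frac{6 - 2}{-6 - 2} \cdot 407 = \frac{1}{-8} \cdot 4 \cdot 407 = \left(- \frac{1}{8}\right) 4 \cdot 407 = \left(- \frac{1}{2}\right) 407 = - \frac{407}{2}$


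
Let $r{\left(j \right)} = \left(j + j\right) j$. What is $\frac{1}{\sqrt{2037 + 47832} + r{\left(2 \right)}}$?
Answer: $- \frac{8}{49805} + \frac{3 \sqrt{5541}}{49805} \approx 0.0043231$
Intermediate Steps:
$r{\left(j \right)} = 2 j^{2}$ ($r{\left(j \right)} = 2 j j = 2 j^{2}$)
$\frac{1}{\sqrt{2037 + 47832} + r{\left(2 \right)}} = \frac{1}{\sqrt{2037 + 47832} + 2 \cdot 2^{2}} = \frac{1}{\sqrt{49869} + 2 \cdot 4} = \frac{1}{3 \sqrt{5541} + 8} = \frac{1}{8 + 3 \sqrt{5541}}$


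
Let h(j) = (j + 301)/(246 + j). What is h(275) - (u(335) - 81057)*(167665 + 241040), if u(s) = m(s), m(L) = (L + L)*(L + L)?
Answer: -78326761396539/521 ≈ -1.5034e+11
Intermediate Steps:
m(L) = 4*L² (m(L) = (2*L)*(2*L) = 4*L²)
u(s) = 4*s²
h(j) = (301 + j)/(246 + j)
h(275) - (u(335) - 81057)*(167665 + 241040) = (301 + 275)/(246 + 275) - (4*335² - 81057)*(167665 + 241040) = 576/521 - (4*112225 - 81057)*408705 = (1/521)*576 - (448900 - 81057)*408705 = 576/521 - 367843*408705 = 576/521 - 1*150339273315 = 576/521 - 150339273315 = -78326761396539/521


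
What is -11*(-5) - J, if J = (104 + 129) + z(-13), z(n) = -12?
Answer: -166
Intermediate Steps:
J = 221 (J = (104 + 129) - 12 = 233 - 12 = 221)
-11*(-5) - J = -11*(-5) - 1*221 = 55 - 221 = -166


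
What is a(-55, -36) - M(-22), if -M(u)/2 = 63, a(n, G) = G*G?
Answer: 1422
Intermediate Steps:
a(n, G) = G²
M(u) = -126 (M(u) = -2*63 = -126)
a(-55, -36) - M(-22) = (-36)² - 1*(-126) = 1296 + 126 = 1422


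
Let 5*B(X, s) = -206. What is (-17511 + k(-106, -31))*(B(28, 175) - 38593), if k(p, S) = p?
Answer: 3403093507/5 ≈ 6.8062e+8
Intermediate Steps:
B(X, s) = -206/5 (B(X, s) = (⅕)*(-206) = -206/5)
(-17511 + k(-106, -31))*(B(28, 175) - 38593) = (-17511 - 106)*(-206/5 - 38593) = -17617*(-193171/5) = 3403093507/5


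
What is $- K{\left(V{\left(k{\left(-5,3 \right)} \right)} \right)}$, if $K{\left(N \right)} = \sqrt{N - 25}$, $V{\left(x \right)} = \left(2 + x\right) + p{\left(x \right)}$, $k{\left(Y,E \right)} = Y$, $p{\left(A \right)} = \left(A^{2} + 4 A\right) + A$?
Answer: $- 2 i \sqrt{7} \approx - 5.2915 i$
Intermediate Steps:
$p{\left(A \right)} = A^{2} + 5 A$
$V{\left(x \right)} = 2 + x + x \left(5 + x\right)$ ($V{\left(x \right)} = \left(2 + x\right) + x \left(5 + x\right) = 2 + x + x \left(5 + x\right)$)
$K{\left(N \right)} = \sqrt{-25 + N}$
$- K{\left(V{\left(k{\left(-5,3 \right)} \right)} \right)} = - \sqrt{-25 - \left(3 + 5 \left(5 - 5\right)\right)} = - \sqrt{-25 - 3} = - \sqrt{-28} = - 2 i \sqrt{7}$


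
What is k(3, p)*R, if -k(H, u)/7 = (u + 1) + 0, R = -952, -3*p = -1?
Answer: 26656/3 ≈ 8885.3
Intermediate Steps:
p = ⅓ (p = -⅓*(-1) = ⅓ ≈ 0.33333)
k(H, u) = -7 - 7*u (k(H, u) = -7*((u + 1) + 0) = -7*((1 + u) + 0) = -7*(1 + u) = -7 - 7*u)
k(3, p)*R = (-7 - 7*⅓)*(-952) = (-7 - 7/3)*(-952) = -28/3*(-952) = 26656/3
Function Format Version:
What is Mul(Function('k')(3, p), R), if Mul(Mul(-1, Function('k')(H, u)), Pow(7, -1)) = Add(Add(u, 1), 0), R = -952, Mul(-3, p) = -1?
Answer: Rational(26656, 3) ≈ 8885.3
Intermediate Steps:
p = Rational(1, 3) (p = Mul(Rational(-1, 3), -1) = Rational(1, 3) ≈ 0.33333)
Function('k')(H, u) = Add(-7, Mul(-7, u)) (Function('k')(H, u) = Mul(-7, Add(Add(u, 1), 0)) = Mul(-7, Add(Add(1, u), 0)) = Mul(-7, Add(1, u)) = Add(-7, Mul(-7, u)))
Mul(Function('k')(3, p), R) = Mul(Add(-7, Mul(-7, Rational(1, 3))), -952) = Mul(Add(-7, Rational(-7, 3)), -952) = Mul(Rational(-28, 3), -952) = Rational(26656, 3)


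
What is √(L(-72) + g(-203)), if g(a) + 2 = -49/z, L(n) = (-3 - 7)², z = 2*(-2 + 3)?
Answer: 7*√6/2 ≈ 8.5732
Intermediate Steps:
z = 2 (z = 2*1 = 2)
L(n) = 100 (L(n) = (-10)² = 100)
g(a) = -53/2 (g(a) = -2 - 49/2 = -53/2)
√(L(-72) + g(-203)) = √(100 - 53/2) = √(147/2) = 7*√6/2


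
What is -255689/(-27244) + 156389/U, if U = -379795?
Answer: 13264105977/1478162140 ≈ 8.9734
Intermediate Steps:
-255689/(-27244) + 156389/U = -255689/(-27244) + 156389/(-379795) = -255689*(-1/27244) + 156389*(-1/379795) = 36527/3892 - 156389/379795 = 13264105977/1478162140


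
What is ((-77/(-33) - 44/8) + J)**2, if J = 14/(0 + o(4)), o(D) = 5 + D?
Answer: 841/324 ≈ 2.5957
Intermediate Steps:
J = 14/9 (J = 14/(0 + (5 + 4)) = 14/(0 + 9) = 14/9 ≈ 1.5556)
((-77/(-33) - 44/8) + J)**2 = ((-77/(-33) - 44/8) + 14/9)**2 = ((-77*(-1/33) - 44*1/8) + 14/9)**2 = ((7/3 - 11/2) + 14/9)**2 = (-19/6 + 14/9)**2 = (-29/18)**2 = 841/324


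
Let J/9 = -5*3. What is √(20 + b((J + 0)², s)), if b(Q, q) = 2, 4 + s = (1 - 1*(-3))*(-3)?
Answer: √22 ≈ 4.6904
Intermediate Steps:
s = -16 (s = -4 + (1 - 1*(-3))*(-3) = -4 + (1 + 3)*(-3) = -4 + 4*(-3) = -4 - 12 = -16)
J = -135 (J = 9*(-5*3) = 9*(-15) = -135)
√(20 + b((J + 0)², s)) = √(20 + 2) = √22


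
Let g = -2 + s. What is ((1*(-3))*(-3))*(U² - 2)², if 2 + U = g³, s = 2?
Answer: 36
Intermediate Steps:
g = 0 (g = -2 + 2 = 0)
U = -2 (U = -2 + 0³ = -2 + 0 = -2)
((1*(-3))*(-3))*(U² - 2)² = ((1*(-3))*(-3))*((-2)² - 2)² = (-3*(-3))*(4 - 2)² = 9*2² = 9*4 = 36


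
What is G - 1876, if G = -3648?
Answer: -5524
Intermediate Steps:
G - 1876 = -3648 - 1876 = -5524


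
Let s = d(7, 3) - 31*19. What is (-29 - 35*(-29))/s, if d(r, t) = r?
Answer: -493/291 ≈ -1.6942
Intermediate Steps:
s = -582 (s = 7 - 31*19 = 7 - 589 = -582)
(-29 - 35*(-29))/s = (-29 - 35*(-29))/(-582) = (-29 + 1015)*(-1/582) = 986*(-1/582) = -493/291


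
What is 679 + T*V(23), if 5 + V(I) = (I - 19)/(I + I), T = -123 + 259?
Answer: 249/23 ≈ 10.826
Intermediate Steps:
T = 136
V(I) = -5 + (-19 + I)/(2*I) (V(I) = -5 + (I - 19)/(I + I) = -5 + (-19 + I)/((2*I)) = -5 + (-19 + I)*(1/(2*I)) = -5 + (-19 + I)/(2*I))
679 + T*V(23) = 679 + 136*((½)*(-19 - 9*23)/23) = 679 + 136*((½)*(1/23)*(-19 - 207)) = 679 + 136*((½)*(1/23)*(-226)) = 679 + 136*(-113/23) = 679 - 15368/23 = 249/23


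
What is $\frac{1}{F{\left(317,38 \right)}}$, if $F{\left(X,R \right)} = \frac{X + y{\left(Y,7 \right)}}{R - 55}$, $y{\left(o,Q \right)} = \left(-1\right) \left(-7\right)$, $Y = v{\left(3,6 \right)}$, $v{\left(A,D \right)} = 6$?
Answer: $- \frac{17}{324} \approx -0.052469$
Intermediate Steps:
$Y = 6$
$y{\left(o,Q \right)} = 7$
$F{\left(X,R \right)} = \frac{7 + X}{-55 + R}$ ($F{\left(X,R \right)} = \frac{X + 7}{R - 55} = \frac{7 + X}{-55 + R}$)
$\frac{1}{F{\left(317,38 \right)}} = \frac{1}{\frac{1}{-55 + 38} \left(7 + 317\right)} = \frac{1}{\frac{1}{-17} \cdot 324} = \frac{1}{\left(- \frac{1}{17}\right) 324} = \frac{1}{- \frac{324}{17}} = - \frac{17}{324}$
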